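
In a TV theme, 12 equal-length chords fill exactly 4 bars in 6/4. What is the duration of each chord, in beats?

2 beats

4 bars × 6 beats/bar = 24 beats total.
24 beats ÷ 12 chords = 2 beats per chord.
(That is a half note.)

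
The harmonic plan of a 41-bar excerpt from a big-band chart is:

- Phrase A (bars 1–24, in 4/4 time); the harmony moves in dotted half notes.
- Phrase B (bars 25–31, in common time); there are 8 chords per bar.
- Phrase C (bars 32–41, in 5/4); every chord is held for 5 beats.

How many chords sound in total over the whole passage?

98 chords

A: 24·4 = 96 beats, 96/3 = 32 chords.
B: 7·4 = 28 beats, 28/0.5 = 56 chords.
C: 10·5 = 50 beats, 50/5 = 10 chords.
Total: 32 + 56 + 10 = 98.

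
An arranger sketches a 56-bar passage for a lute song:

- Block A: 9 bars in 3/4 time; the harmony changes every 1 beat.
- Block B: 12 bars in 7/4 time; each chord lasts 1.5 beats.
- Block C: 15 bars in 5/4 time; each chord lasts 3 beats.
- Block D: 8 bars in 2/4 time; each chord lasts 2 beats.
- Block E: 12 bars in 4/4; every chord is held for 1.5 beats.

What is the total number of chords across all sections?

A: 9·3 = 27 beats, 27/1 = 27 chords.
B: 12·7 = 84 beats, 84/1.5 = 56 chords.
C: 15·5 = 75 beats, 75/3 = 25 chords.
D: 8·2 = 16 beats, 16/2 = 8 chords.
E: 12·4 = 48 beats, 48/1.5 = 32 chords.
Total: 27 + 56 + 25 + 8 + 32 = 148.

148 chords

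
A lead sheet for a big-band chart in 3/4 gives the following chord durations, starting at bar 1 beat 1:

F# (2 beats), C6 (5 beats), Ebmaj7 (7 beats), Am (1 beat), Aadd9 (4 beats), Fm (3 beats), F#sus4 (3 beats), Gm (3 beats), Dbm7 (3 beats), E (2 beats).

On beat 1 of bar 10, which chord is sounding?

Gm

Beat 1 of bar 10 is beat (10−1)×3 + 1 = 28 overall.
Running totals: F# ends at 2, C6 ends at 7, Ebmaj7 ends at 14, Am ends at 15, Aadd9 ends at 19, Fm ends at 22, F#sus4 ends at 25, Gm ends at 28.
Beat 28 falls within Gm.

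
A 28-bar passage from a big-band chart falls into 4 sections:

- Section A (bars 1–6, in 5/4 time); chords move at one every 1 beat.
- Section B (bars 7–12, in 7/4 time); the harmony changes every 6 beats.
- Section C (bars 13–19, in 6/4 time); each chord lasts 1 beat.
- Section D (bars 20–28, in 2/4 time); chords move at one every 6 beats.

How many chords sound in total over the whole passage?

82 chords

A: 6 bars × 5 beats = 30 beats; 1 beat/chord → 30 chords.
B: 6 bars × 7 beats = 42 beats; 6 beats/chord → 7 chords.
C: 7 bars × 6 beats = 42 beats; 1 beat/chord → 42 chords.
D: 9 bars × 2 beats = 18 beats; 6 beats/chord → 3 chords.
Total: 30 + 7 + 42 + 3 = 82.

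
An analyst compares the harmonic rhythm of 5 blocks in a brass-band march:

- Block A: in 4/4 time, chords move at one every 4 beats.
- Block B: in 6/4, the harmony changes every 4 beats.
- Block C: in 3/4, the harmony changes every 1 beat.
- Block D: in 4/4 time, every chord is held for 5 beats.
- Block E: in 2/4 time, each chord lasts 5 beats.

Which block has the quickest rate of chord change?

A: 4/4 = 1 chord/bar.
B: 6/4 = 1.5 chords/bar.
C: 3/1 = 3 chords/bar.
D: 4/5 = 0.8 chords/bar.
E: 2/5 = 0.4 chords/bar.
Fastest is C at 3 chords/bar.

Block C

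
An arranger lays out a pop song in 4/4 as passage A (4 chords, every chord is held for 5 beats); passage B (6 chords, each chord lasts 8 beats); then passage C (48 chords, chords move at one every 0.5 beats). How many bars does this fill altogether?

A: 4 × 5 = 20 beats = 5 bars.
B: 6 × 8 = 48 beats = 12 bars.
C: 48 × 0.5 = 24 beats = 6 bars.
Total: 5 + 12 + 6 = 23 bars.

23 bars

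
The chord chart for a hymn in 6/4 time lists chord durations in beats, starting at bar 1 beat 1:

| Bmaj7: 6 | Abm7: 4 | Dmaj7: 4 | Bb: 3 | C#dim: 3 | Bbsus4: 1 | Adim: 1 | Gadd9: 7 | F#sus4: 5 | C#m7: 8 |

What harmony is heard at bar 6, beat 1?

F#sus4

Beat 1 of bar 6 is beat (6−1)×6 + 1 = 31 overall.
Running totals: Bmaj7 ends at 6, Abm7 ends at 10, Dmaj7 ends at 14, Bb ends at 17, C#dim ends at 20, Bbsus4 ends at 21, Adim ends at 22, Gadd9 ends at 29, F#sus4 ends at 34.
Beat 31 falls within F#sus4.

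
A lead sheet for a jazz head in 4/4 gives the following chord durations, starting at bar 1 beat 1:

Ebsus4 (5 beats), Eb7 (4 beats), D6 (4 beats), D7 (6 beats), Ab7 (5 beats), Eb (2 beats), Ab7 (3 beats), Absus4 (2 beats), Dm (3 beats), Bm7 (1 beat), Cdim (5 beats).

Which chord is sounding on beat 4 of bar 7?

Ab7

Beat 4 of bar 7 is beat (7−1)×4 + 4 = 28 overall.
Running totals: Ebsus4 ends at 5, Eb7 ends at 9, D6 ends at 13, D7 ends at 19, Ab7 ends at 24, Eb ends at 26, Ab7 ends at 29.
Beat 28 falls within Ab7.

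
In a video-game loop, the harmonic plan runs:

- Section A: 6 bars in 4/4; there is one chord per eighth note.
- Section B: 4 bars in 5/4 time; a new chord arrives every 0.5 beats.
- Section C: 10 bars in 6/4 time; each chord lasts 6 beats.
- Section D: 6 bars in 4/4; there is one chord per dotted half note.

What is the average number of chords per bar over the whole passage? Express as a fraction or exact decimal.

A: 6 bars of 4 beats is 24 beats; at 0.5 beats each that's 48 chords.
B: 4 bars of 5 beats is 20 beats; at 0.5 beats each that's 40 chords.
C: 10 bars of 6 beats is 60 beats; at 6 beats each that's 10 chords.
D: 6 bars of 4 beats is 24 beats; at 3 beats each that's 8 chords.
Overall: 106 chords over 26 bars → 106/26 = 53/13 chords per bar.

53/13 chords per bar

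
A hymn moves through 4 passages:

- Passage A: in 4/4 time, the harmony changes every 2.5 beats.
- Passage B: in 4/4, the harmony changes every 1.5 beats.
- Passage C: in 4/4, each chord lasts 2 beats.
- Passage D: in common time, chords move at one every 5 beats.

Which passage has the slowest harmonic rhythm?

Passage D

A: 4/2.5 = 1.6 chords/bar.
B: 4/1.5 = 8/3 chords/bar.
C: 4/2 = 2 chords/bar.
D: 4/5 = 0.8 chords/bar.
Slowest is D at 0.8 chords/bar.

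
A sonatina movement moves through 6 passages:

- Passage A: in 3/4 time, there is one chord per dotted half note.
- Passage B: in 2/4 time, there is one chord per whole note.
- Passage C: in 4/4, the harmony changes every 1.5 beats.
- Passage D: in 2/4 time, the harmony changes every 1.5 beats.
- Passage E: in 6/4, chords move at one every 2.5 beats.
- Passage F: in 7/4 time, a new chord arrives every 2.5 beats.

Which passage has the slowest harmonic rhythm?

A: each chord is 3 beats in 3/4, so 1 per bar.
B: each chord is 4 beats in 2/4, so 0.5 per bar.
C: each chord is 1.5 beats in 4/4, so 8/3 per bar.
D: each chord is 1.5 beats in 2/4, so 4/3 per bar.
E: each chord is 2.5 beats in 6/4, so 2.4 per bar.
F: each chord is 2.5 beats in 7/4, so 2.8 per bar.
Slowest is B at 0.5 chords/bar.

Passage B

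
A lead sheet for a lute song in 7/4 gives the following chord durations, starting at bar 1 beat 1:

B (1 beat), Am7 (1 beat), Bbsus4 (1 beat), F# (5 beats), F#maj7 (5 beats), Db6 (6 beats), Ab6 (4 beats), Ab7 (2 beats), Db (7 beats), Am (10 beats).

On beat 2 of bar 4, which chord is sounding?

Ab6

Beat 2 of bar 4 is beat (4−1)×7 + 2 = 23 overall.
Running totals: B ends at 1, Am7 ends at 2, Bbsus4 ends at 3, F# ends at 8, F#maj7 ends at 13, Db6 ends at 19, Ab6 ends at 23.
Beat 23 falls within Ab6.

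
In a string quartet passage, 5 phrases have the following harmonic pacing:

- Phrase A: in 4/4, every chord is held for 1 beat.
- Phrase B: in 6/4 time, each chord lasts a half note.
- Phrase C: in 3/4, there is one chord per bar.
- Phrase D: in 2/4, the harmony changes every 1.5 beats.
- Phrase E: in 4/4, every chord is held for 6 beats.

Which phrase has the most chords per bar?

Phrase A

A: 4 beats/bar ÷ 1 beat/chord = 4 chords/bar.
B: 6 beats/bar ÷ 2 beats/chord = 3 chords/bar.
C: 3 beats/bar ÷ 3 beats/chord = 1 chord/bar.
D: 2 beats/bar ÷ 1.5 beats/chord = 4/3 chords/bar.
E: 4 beats/bar ÷ 6 beats/chord = 2/3 chords/bar.
Fastest is A at 4 chords/bar.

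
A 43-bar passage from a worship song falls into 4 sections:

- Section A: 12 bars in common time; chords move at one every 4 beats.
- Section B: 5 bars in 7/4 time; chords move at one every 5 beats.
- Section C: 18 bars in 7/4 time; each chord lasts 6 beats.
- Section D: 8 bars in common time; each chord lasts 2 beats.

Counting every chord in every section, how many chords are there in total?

A: 12 bars × 4 beats = 48 beats; 4 beats/chord → 12 chords.
B: 5 bars × 7 beats = 35 beats; 5 beats/chord → 7 chords.
C: 18 bars × 7 beats = 126 beats; 6 beats/chord → 21 chords.
D: 8 bars × 4 beats = 32 beats; 2 beats/chord → 16 chords.
Total: 12 + 7 + 21 + 16 = 56.

56 chords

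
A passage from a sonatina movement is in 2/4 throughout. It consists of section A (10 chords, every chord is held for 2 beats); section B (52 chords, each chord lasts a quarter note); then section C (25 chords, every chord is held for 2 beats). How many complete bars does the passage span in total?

61 bars

A: 10 × 2 = 20 beats = 10 bars.
B: 52 × 1 = 52 beats = 26 bars.
C: 25 × 2 = 50 beats = 25 bars.
Total: 10 + 26 + 25 = 61 bars.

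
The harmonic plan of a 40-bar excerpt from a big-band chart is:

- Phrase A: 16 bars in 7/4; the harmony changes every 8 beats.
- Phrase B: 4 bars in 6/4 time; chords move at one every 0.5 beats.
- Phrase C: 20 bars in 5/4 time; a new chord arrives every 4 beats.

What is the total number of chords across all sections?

87 chords

A: 16 bars × 7 beats = 112 beats; 8 beats/chord → 14 chords.
B: 4 bars × 6 beats = 24 beats; 0.5 beats/chord → 48 chords.
C: 20 bars × 5 beats = 100 beats; 4 beats/chord → 25 chords.
Total: 14 + 48 + 25 = 87.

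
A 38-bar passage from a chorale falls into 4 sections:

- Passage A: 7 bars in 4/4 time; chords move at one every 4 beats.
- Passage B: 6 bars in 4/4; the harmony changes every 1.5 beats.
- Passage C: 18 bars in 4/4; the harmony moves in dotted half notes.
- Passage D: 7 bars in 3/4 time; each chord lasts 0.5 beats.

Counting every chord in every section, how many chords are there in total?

89 chords

A: 7 bars × 4 beats = 28 beats; 4 beats/chord → 7 chords.
B: 6 bars × 4 beats = 24 beats; 1.5 beats/chord → 16 chords.
C: 18 bars × 4 beats = 72 beats; 3 beats/chord → 24 chords.
D: 7 bars × 3 beats = 21 beats; 0.5 beats/chord → 42 chords.
Total: 7 + 16 + 24 + 42 = 89.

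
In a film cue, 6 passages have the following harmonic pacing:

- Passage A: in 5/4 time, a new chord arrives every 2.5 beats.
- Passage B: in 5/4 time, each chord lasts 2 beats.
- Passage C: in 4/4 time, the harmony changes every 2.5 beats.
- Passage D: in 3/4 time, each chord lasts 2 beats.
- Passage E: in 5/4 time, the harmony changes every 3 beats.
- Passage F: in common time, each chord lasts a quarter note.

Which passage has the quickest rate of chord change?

A: 5/2.5 = 2 chords/bar.
B: 5/2 = 2.5 chords/bar.
C: 4/2.5 = 1.6 chords/bar.
D: 3/2 = 1.5 chords/bar.
E: 5/3 = 5/3 chords/bar.
F: 4/1 = 4 chords/bar.
Fastest is F at 4 chords/bar.

Passage F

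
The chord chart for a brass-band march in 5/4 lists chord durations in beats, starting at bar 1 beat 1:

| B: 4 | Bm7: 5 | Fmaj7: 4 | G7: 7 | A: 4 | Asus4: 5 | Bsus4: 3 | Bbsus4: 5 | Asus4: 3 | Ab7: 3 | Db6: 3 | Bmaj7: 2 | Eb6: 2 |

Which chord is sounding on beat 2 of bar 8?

Bbsus4

Beat 2 of bar 8 is beat (8−1)×5 + 2 = 37 overall.
Running totals: B ends at 4, Bm7 ends at 9, Fmaj7 ends at 13, G7 ends at 20, A ends at 24, Asus4 ends at 29, Bsus4 ends at 32, Bbsus4 ends at 37.
Beat 37 falls within Bbsus4.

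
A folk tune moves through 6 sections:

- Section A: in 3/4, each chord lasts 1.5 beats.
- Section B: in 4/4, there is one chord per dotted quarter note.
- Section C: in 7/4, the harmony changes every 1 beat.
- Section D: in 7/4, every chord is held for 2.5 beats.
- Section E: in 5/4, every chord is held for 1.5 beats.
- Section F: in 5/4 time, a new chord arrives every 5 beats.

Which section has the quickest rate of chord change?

Section C

A: 3 beats/bar ÷ 1.5 beats/chord = 2 chords/bar.
B: 4 beats/bar ÷ 1.5 beats/chord = 8/3 chords/bar.
C: 7 beats/bar ÷ 1 beat/chord = 7 chords/bar.
D: 7 beats/bar ÷ 2.5 beats/chord = 2.8 chords/bar.
E: 5 beats/bar ÷ 1.5 beats/chord = 10/3 chords/bar.
F: 5 beats/bar ÷ 5 beats/chord = 1 chord/bar.
Fastest is C at 7 chords/bar.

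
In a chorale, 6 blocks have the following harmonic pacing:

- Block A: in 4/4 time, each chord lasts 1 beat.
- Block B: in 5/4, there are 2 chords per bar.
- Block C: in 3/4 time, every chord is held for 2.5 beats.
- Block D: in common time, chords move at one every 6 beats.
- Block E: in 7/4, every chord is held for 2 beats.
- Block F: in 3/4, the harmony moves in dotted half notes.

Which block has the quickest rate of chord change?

A: 4 beats/bar ÷ 1 beat/chord = 4 chords/bar.
B: 5 beats/bar ÷ 2.5 beats/chord = 2 chords/bar.
C: 3 beats/bar ÷ 2.5 beats/chord = 1.2 chords/bar.
D: 4 beats/bar ÷ 6 beats/chord = 2/3 chords/bar.
E: 7 beats/bar ÷ 2 beats/chord = 3.5 chords/bar.
F: 3 beats/bar ÷ 3 beats/chord = 1 chord/bar.
Fastest is A at 4 chords/bar.

Block A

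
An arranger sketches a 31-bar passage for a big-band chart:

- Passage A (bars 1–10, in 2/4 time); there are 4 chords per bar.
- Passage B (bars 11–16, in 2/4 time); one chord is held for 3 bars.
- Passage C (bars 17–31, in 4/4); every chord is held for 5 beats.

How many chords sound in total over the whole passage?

54 chords

A has 20 beats and chords last 0.5 each, so 40 chords.
B has 12 beats and chords last 6 each, so 2 chords.
C has 60 beats and chords last 5 each, so 12 chords.
Total: 40 + 2 + 12 = 54.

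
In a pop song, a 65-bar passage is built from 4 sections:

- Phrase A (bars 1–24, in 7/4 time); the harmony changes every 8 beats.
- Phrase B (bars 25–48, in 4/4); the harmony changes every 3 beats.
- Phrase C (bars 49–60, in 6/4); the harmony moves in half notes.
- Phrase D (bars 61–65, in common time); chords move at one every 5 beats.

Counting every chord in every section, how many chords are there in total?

A: 24 bars × 7 beats = 168 beats; 8 beats/chord → 21 chords.
B: 24 bars × 4 beats = 96 beats; 3 beats/chord → 32 chords.
C: 12 bars × 6 beats = 72 beats; 2 beats/chord → 36 chords.
D: 5 bars × 4 beats = 20 beats; 5 beats/chord → 4 chords.
Total: 21 + 32 + 36 + 4 = 93.

93 chords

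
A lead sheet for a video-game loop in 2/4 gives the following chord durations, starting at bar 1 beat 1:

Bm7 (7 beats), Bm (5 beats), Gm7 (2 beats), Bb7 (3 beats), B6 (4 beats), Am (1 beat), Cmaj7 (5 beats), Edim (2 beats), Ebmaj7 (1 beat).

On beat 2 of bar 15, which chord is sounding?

Beat 2 of bar 15 is beat (15−1)×2 + 2 = 30 overall.
Running totals: Bm7 ends at 7, Bm ends at 12, Gm7 ends at 14, Bb7 ends at 17, B6 ends at 21, Am ends at 22, Cmaj7 ends at 27, Edim ends at 29, Ebmaj7 ends at 30.
Beat 30 falls within Ebmaj7.

Ebmaj7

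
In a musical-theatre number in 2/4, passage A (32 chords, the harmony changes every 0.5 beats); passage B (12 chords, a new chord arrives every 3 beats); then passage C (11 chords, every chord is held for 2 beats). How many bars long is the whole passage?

A: 32 × 0.5 = 16 beats = 8 bars.
B: 12 × 3 = 36 beats = 18 bars.
C: 11 × 2 = 22 beats = 11 bars.
Total: 8 + 18 + 11 = 37 bars.

37 bars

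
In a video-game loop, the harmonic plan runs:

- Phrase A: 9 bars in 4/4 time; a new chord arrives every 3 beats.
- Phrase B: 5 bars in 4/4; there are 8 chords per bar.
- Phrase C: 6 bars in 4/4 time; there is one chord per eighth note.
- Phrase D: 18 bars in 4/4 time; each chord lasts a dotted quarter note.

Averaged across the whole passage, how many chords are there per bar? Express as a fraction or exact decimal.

74/19 chords per bar

A: 9 bars of 4 beats is 36 beats; at 3 beats each that's 12 chords.
B: 5 bars of 4 beats is 20 beats; at 0.5 beats each that's 40 chords.
C: 6 bars of 4 beats is 24 beats; at 0.5 beats each that's 48 chords.
D: 18 bars of 4 beats is 72 beats; at 1.5 beats each that's 48 chords.
Overall: 148 chords over 38 bars → 148/38 = 74/19 chords per bar.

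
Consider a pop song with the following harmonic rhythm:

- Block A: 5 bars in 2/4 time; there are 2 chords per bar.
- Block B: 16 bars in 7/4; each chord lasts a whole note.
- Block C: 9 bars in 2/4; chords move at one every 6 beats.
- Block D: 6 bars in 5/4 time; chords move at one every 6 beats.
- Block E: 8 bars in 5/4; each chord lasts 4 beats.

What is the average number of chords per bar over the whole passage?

A: 5 × 2 = 10 beats ÷ 1 = 10 chords.
B: 16 × 7 = 112 beats ÷ 4 = 28 chords.
C: 9 × 2 = 18 beats ÷ 6 = 3 chords.
D: 6 × 5 = 30 beats ÷ 6 = 5 chords.
E: 8 × 5 = 40 beats ÷ 4 = 10 chords.
Overall: 56 chords over 44 bars → 56/44 = 14/11 chords per bar.

14/11 chords per bar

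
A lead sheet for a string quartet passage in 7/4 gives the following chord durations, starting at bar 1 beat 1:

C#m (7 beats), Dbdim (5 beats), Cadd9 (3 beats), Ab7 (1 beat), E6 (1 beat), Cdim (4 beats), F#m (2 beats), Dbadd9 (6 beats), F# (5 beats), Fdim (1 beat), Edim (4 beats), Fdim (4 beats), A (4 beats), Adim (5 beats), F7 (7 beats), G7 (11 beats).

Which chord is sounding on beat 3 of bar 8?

Adim

Beat 3 of bar 8 is beat (8−1)×7 + 3 = 52 overall.
Running totals: C#m ends at 7, Dbdim ends at 12, Cadd9 ends at 15, Ab7 ends at 16, E6 ends at 17, Cdim ends at 21, F#m ends at 23, Dbadd9 ends at 29, F# ends at 34, Fdim ends at 35, Edim ends at 39, Fdim ends at 43, A ends at 47, Adim ends at 52.
Beat 52 falls within Adim.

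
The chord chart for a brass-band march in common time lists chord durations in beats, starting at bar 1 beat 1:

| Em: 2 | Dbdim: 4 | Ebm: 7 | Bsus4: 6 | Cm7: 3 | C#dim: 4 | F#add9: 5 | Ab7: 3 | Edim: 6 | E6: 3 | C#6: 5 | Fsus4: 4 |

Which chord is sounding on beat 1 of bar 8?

Beat 1 of bar 8 is beat (8−1)×4 + 1 = 29 overall.
Running totals: Em ends at 2, Dbdim ends at 6, Ebm ends at 13, Bsus4 ends at 19, Cm7 ends at 22, C#dim ends at 26, F#add9 ends at 31.
Beat 29 falls within F#add9.

F#add9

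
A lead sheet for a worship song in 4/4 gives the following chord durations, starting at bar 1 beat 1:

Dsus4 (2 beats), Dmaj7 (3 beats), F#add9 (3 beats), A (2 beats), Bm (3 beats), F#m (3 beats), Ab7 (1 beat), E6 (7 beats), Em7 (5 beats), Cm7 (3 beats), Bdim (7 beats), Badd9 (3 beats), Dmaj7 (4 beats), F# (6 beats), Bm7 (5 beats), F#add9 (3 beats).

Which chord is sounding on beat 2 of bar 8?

Beat 2 of bar 8 is beat (8−1)×4 + 2 = 30 overall.
Running totals: Dsus4 ends at 2, Dmaj7 ends at 5, F#add9 ends at 8, A ends at 10, Bm ends at 13, F#m ends at 16, Ab7 ends at 17, E6 ends at 24, Em7 ends at 29, Cm7 ends at 32.
Beat 30 falls within Cm7.

Cm7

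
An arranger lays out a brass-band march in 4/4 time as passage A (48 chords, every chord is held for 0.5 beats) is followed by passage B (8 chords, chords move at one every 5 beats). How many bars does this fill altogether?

A: 48 × 0.5 = 24 beats = 6 bars.
B: 8 × 5 = 40 beats = 10 bars.
Total: 6 + 10 = 16 bars.

16 bars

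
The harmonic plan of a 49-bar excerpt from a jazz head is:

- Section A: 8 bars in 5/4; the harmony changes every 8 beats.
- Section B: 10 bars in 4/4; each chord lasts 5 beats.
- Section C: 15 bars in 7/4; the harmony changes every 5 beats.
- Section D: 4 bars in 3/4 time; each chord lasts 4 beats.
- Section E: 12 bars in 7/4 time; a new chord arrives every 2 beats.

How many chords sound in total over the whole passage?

A has 40 beats and chords last 8 each, so 5 chords.
B has 40 beats and chords last 5 each, so 8 chords.
C has 105 beats and chords last 5 each, so 21 chords.
D has 12 beats and chords last 4 each, so 3 chords.
E has 84 beats and chords last 2 each, so 42 chords.
Total: 5 + 8 + 21 + 3 + 42 = 79.

79 chords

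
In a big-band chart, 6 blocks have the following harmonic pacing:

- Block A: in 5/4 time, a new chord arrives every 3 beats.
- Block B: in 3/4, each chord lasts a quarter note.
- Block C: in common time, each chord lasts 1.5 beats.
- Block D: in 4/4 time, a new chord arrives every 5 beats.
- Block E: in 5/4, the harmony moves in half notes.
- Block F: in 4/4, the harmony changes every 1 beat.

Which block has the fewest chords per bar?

Block D

A: each chord is 3 beats in 5/4, so 5/3 per bar.
B: each chord is 1 beat in 3/4, so 3 per bar.
C: each chord is 1.5 beats in 4/4, so 8/3 per bar.
D: each chord is 5 beats in 4/4, so 0.8 per bar.
E: each chord is 2 beats in 5/4, so 2.5 per bar.
F: each chord is 1 beat in 4/4, so 4 per bar.
Slowest is D at 0.8 chords/bar.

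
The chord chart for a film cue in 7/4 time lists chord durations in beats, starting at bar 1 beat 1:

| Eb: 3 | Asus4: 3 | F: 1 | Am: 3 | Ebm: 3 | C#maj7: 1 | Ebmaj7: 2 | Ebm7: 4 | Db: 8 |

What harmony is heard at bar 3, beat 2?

Beat 2 of bar 3 is beat (3−1)×7 + 2 = 16 overall.
Running totals: Eb ends at 3, Asus4 ends at 6, F ends at 7, Am ends at 10, Ebm ends at 13, C#maj7 ends at 14, Ebmaj7 ends at 16.
Beat 16 falls within Ebmaj7.

Ebmaj7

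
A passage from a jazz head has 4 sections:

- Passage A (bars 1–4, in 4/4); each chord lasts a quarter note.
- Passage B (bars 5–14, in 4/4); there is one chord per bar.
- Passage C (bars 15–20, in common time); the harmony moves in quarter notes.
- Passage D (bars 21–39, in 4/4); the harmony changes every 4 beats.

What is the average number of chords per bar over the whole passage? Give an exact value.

A: 4 × 4 = 16 beats ÷ 1 = 16 chords.
B: 10 × 4 = 40 beats ÷ 4 = 10 chords.
C: 6 × 4 = 24 beats ÷ 1 = 24 chords.
D: 19 × 4 = 76 beats ÷ 4 = 19 chords.
Overall: 69 chords over 39 bars → 69/39 = 23/13 chords per bar.

23/13 chords per bar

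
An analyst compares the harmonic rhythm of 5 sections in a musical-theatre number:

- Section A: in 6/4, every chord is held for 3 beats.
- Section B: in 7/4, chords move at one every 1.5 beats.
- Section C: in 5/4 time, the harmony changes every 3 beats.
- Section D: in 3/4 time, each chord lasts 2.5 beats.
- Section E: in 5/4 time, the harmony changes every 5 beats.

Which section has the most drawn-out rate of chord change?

Section E

A: each chord is 3 beats in 6/4, so 2 per bar.
B: each chord is 1.5 beats in 7/4, so 14/3 per bar.
C: each chord is 3 beats in 5/4, so 5/3 per bar.
D: each chord is 2.5 beats in 3/4, so 1.2 per bar.
E: each chord is 5 beats in 5/4, so 1 per bar.
Slowest is E at 1 chords/bar.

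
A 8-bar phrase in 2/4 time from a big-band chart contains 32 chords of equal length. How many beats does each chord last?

0.5 beats

8 bars × 2 beats/bar = 16 beats total.
16 beats ÷ 32 chords = 0.5 beats per chord.
(That is an eighth note.)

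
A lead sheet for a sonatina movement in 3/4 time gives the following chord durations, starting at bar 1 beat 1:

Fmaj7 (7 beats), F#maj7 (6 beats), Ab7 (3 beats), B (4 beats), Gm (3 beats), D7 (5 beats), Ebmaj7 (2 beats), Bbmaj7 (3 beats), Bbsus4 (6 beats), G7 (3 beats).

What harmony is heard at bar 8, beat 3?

D7

Beat 3 of bar 8 is beat (8−1)×3 + 3 = 24 overall.
Running totals: Fmaj7 ends at 7, F#maj7 ends at 13, Ab7 ends at 16, B ends at 20, Gm ends at 23, D7 ends at 28.
Beat 24 falls within D7.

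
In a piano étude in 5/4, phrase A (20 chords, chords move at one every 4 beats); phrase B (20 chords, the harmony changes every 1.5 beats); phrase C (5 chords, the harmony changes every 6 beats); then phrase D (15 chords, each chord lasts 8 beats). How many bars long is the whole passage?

A: 20 × 4 = 80 beats = 16 bars.
B: 20 × 1.5 = 30 beats = 6 bars.
C: 5 × 6 = 30 beats = 6 bars.
D: 15 × 8 = 120 beats = 24 bars.
Total: 16 + 6 + 6 + 24 = 52 bars.

52 bars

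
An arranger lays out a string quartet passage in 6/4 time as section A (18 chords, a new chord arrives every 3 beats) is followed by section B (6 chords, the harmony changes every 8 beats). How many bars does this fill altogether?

17 bars

A: 18 × 3 = 54 beats = 9 bars.
B: 6 × 8 = 48 beats = 8 bars.
Total: 9 + 8 = 17 bars.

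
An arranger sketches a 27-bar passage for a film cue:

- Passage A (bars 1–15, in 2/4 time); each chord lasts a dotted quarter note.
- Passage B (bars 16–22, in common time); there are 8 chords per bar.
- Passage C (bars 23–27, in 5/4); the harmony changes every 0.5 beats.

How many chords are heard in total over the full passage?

126 chords

A: 15 bars × 2 beats = 30 beats; 1.5 beats/chord → 20 chords.
B: 7 bars × 4 beats = 28 beats; 0.5 beats/chord → 56 chords.
C: 5 bars × 5 beats = 25 beats; 0.5 beats/chord → 50 chords.
Total: 20 + 56 + 50 = 126.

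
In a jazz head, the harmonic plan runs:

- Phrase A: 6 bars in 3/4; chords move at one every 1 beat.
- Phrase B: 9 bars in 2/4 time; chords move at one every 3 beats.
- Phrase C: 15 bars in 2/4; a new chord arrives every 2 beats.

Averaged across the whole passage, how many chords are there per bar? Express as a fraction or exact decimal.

A: 6 × 3 = 18 beats ÷ 1 = 18 chords.
B: 9 × 2 = 18 beats ÷ 3 = 6 chords.
C: 15 × 2 = 30 beats ÷ 2 = 15 chords.
Overall: 39 chords over 30 bars → 39/30 = 1.3 chords per bar.

1.3 chords per bar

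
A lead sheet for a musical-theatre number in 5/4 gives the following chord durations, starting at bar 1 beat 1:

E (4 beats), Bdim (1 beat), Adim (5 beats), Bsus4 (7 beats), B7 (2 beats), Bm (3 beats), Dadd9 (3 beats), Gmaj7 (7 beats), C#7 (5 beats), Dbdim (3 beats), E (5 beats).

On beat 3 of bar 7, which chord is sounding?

Beat 3 of bar 7 is beat (7−1)×5 + 3 = 33 overall.
Running totals: E ends at 4, Bdim ends at 5, Adim ends at 10, Bsus4 ends at 17, B7 ends at 19, Bm ends at 22, Dadd9 ends at 25, Gmaj7 ends at 32, C#7 ends at 37.
Beat 33 falls within C#7.

C#7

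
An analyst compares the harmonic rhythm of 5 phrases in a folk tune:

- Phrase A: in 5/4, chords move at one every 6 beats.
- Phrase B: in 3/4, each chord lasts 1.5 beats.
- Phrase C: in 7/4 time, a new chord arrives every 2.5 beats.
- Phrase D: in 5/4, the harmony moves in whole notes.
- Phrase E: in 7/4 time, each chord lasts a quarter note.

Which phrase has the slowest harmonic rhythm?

Phrase A

A: each chord is 6 beats in 5/4, so 5/6 per bar.
B: each chord is 1.5 beats in 3/4, so 2 per bar.
C: each chord is 2.5 beats in 7/4, so 2.8 per bar.
D: each chord is 4 beats in 5/4, so 1.25 per bar.
E: each chord is 1 beat in 7/4, so 7 per bar.
Slowest is A at 5/6 chords/bar.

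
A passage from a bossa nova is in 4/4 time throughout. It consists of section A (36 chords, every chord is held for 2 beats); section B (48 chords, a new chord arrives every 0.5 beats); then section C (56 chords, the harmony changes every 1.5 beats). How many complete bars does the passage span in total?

A: 36 × 2 = 72 beats = 18 bars.
B: 48 × 0.5 = 24 beats = 6 bars.
C: 56 × 1.5 = 84 beats = 21 bars.
Total: 18 + 6 + 21 = 45 bars.

45 bars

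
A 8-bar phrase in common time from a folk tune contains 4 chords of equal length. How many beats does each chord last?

8 beats

8 bars × 4 beats/bar = 32 beats total.
32 beats ÷ 4 chords = 8 beats per chord.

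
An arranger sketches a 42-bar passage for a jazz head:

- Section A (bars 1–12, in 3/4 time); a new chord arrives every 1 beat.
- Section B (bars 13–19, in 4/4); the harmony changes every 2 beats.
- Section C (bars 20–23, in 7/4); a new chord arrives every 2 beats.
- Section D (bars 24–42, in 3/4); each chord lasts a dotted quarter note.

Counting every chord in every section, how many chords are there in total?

A: 12·3 = 36 beats, 36/1 = 36 chords.
B: 7·4 = 28 beats, 28/2 = 14 chords.
C: 4·7 = 28 beats, 28/2 = 14 chords.
D: 19·3 = 57 beats, 57/1.5 = 38 chords.
Total: 36 + 14 + 14 + 38 = 102.

102 chords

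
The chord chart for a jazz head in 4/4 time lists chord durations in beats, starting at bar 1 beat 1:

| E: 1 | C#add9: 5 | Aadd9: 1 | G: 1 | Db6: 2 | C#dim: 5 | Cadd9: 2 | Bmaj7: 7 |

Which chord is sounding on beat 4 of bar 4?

Beat 4 of bar 4 is beat (4−1)×4 + 4 = 16 overall.
Running totals: E ends at 1, C#add9 ends at 6, Aadd9 ends at 7, G ends at 8, Db6 ends at 10, C#dim ends at 15, Cadd9 ends at 17.
Beat 16 falls within Cadd9.

Cadd9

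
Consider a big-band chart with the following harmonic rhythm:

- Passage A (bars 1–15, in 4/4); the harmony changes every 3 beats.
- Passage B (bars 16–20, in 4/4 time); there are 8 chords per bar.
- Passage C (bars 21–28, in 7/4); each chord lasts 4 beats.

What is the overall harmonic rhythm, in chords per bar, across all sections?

A: 15 × 4 = 60 beats ÷ 3 = 20 chords.
B: 5 × 4 = 20 beats ÷ 0.5 = 40 chords.
C: 8 × 7 = 56 beats ÷ 4 = 14 chords.
Overall: 74 chords over 28 bars → 74/28 = 37/14 chords per bar.

37/14 chords per bar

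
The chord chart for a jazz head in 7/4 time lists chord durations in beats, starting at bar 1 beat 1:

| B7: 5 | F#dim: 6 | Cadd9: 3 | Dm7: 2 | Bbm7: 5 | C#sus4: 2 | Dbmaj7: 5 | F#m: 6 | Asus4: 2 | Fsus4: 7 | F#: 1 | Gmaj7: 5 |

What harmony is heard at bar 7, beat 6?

Beat 6 of bar 7 is beat (7−1)×7 + 6 = 48 overall.
Running totals: B7 ends at 5, F#dim ends at 11, Cadd9 ends at 14, Dm7 ends at 16, Bbm7 ends at 21, C#sus4 ends at 23, Dbmaj7 ends at 28, F#m ends at 34, Asus4 ends at 36, Fsus4 ends at 43, F# ends at 44, Gmaj7 ends at 49.
Beat 48 falls within Gmaj7.

Gmaj7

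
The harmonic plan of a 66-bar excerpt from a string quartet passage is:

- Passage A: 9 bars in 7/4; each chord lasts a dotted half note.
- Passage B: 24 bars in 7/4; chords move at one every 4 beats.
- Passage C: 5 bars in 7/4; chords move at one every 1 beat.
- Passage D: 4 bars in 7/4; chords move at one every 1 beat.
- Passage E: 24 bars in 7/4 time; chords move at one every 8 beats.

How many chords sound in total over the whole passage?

147 chords

A: 9·7 = 63 beats, 63/3 = 21 chords.
B: 24·7 = 168 beats, 168/4 = 42 chords.
C: 5·7 = 35 beats, 35/1 = 35 chords.
D: 4·7 = 28 beats, 28/1 = 28 chords.
E: 24·7 = 168 beats, 168/8 = 21 chords.
Total: 21 + 42 + 35 + 28 + 21 = 147.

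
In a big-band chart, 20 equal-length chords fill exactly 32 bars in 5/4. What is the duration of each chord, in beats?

8 beats

32 bars × 5 beats/bar = 160 beats total.
160 beats ÷ 20 chords = 8 beats per chord.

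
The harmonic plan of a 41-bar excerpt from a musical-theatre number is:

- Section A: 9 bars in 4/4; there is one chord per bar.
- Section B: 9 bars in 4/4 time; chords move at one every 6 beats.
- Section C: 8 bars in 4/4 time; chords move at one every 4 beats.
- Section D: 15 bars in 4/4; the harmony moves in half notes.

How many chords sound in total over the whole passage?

A: 9·4 = 36 beats, 36/4 = 9 chords.
B: 9·4 = 36 beats, 36/6 = 6 chords.
C: 8·4 = 32 beats, 32/4 = 8 chords.
D: 15·4 = 60 beats, 60/2 = 30 chords.
Total: 9 + 6 + 8 + 30 = 53.

53 chords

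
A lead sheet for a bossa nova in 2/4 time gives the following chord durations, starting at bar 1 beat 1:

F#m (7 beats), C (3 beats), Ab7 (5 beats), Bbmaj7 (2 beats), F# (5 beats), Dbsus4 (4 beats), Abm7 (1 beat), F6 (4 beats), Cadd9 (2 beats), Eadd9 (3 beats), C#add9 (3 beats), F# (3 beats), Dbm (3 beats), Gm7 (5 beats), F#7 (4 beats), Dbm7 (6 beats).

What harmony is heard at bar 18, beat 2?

Eadd9

Beat 2 of bar 18 is beat (18−1)×2 + 2 = 36 overall.
Running totals: F#m ends at 7, C ends at 10, Ab7 ends at 15, Bbmaj7 ends at 17, F# ends at 22, Dbsus4 ends at 26, Abm7 ends at 27, F6 ends at 31, Cadd9 ends at 33, Eadd9 ends at 36.
Beat 36 falls within Eadd9.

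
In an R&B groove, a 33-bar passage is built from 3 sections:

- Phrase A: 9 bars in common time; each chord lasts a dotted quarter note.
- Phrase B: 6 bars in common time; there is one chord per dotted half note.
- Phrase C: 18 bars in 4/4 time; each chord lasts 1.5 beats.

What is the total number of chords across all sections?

A has 36 beats and chords last 1.5 each, so 24 chords.
B has 24 beats and chords last 3 each, so 8 chords.
C has 72 beats and chords last 1.5 each, so 48 chords.
Total: 24 + 8 + 48 = 80.

80 chords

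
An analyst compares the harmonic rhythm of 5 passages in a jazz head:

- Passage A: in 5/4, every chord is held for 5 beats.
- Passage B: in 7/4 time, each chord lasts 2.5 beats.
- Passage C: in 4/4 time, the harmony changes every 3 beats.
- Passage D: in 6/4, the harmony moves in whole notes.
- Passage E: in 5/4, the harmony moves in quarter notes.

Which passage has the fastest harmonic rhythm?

Passage E

A: 5 beats/bar ÷ 5 beats/chord = 1 chord/bar.
B: 7 beats/bar ÷ 2.5 beats/chord = 2.8 chords/bar.
C: 4 beats/bar ÷ 3 beats/chord = 4/3 chords/bar.
D: 6 beats/bar ÷ 4 beats/chord = 1.5 chords/bar.
E: 5 beats/bar ÷ 1 beat/chord = 5 chords/bar.
Fastest is E at 5 chords/bar.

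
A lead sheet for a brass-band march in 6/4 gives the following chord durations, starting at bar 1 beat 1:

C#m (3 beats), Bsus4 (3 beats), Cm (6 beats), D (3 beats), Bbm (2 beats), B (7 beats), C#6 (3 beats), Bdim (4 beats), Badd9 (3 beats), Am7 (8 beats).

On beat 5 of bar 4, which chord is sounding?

Beat 5 of bar 4 is beat (4−1)×6 + 5 = 23 overall.
Running totals: C#m ends at 3, Bsus4 ends at 6, Cm ends at 12, D ends at 15, Bbm ends at 17, B ends at 24.
Beat 23 falls within B.

B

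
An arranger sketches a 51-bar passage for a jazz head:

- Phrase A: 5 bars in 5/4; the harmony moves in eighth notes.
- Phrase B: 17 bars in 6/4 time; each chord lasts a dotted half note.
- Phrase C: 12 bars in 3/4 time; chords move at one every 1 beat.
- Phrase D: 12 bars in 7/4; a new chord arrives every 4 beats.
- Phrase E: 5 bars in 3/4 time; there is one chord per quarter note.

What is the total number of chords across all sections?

156 chords

A: 5 bars × 5 beats = 25 beats; 0.5 beats/chord → 50 chords.
B: 17 bars × 6 beats = 102 beats; 3 beats/chord → 34 chords.
C: 12 bars × 3 beats = 36 beats; 1 beat/chord → 36 chords.
D: 12 bars × 7 beats = 84 beats; 4 beats/chord → 21 chords.
E: 5 bars × 3 beats = 15 beats; 1 beat/chord → 15 chords.
Total: 50 + 34 + 36 + 21 + 15 = 156.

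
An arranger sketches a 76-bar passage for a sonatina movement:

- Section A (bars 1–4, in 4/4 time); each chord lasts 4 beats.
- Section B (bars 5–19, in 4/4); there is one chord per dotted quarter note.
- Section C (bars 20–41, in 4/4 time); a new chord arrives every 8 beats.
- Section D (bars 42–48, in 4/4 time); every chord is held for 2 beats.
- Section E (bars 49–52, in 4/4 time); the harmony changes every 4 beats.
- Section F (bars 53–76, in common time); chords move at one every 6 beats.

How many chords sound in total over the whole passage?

89 chords

A: 4 bars × 4 beats = 16 beats; 4 beats/chord → 4 chords.
B: 15 bars × 4 beats = 60 beats; 1.5 beats/chord → 40 chords.
C: 22 bars × 4 beats = 88 beats; 8 beats/chord → 11 chords.
D: 7 bars × 4 beats = 28 beats; 2 beats/chord → 14 chords.
E: 4 bars × 4 beats = 16 beats; 4 beats/chord → 4 chords.
F: 24 bars × 4 beats = 96 beats; 6 beats/chord → 16 chords.
Total: 4 + 40 + 11 + 14 + 4 + 16 = 89.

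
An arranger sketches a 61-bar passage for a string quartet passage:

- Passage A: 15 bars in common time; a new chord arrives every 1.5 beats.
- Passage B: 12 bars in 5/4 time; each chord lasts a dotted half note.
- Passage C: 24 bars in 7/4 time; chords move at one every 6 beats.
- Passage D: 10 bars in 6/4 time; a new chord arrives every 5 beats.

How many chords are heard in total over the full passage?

100 chords

A: 15·4 = 60 beats, 60/1.5 = 40 chords.
B: 12·5 = 60 beats, 60/3 = 20 chords.
C: 24·7 = 168 beats, 168/6 = 28 chords.
D: 10·6 = 60 beats, 60/5 = 12 chords.
Total: 40 + 20 + 28 + 12 = 100.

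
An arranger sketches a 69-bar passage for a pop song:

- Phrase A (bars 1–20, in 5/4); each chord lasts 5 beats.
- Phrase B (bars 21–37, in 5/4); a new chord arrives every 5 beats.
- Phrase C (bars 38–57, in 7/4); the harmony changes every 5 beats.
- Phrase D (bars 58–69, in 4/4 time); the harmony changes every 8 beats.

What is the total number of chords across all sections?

71 chords

A: 20·5 = 100 beats, 100/5 = 20 chords.
B: 17·5 = 85 beats, 85/5 = 17 chords.
C: 20·7 = 140 beats, 140/5 = 28 chords.
D: 12·4 = 48 beats, 48/8 = 6 chords.
Total: 20 + 17 + 28 + 6 = 71.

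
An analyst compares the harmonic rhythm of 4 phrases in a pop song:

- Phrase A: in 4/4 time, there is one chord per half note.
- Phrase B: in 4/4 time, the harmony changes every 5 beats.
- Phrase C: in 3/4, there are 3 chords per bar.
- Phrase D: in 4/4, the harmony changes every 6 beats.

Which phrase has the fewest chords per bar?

A: 4/2 = 2 chords/bar.
B: 4/5 = 0.8 chords/bar.
C: 3/1 = 3 chords/bar.
D: 4/6 = 2/3 chords/bar.
Slowest is D at 2/3 chords/bar.

Phrase D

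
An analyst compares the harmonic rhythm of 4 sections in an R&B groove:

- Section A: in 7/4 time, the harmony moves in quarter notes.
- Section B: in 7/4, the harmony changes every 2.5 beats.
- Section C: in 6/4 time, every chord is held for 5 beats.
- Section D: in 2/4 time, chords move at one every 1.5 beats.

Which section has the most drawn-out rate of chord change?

Section C

A: each chord is 1 beat in 7/4, so 7 per bar.
B: each chord is 2.5 beats in 7/4, so 2.8 per bar.
C: each chord is 5 beats in 6/4, so 1.2 per bar.
D: each chord is 1.5 beats in 2/4, so 4/3 per bar.
Slowest is C at 1.2 chords/bar.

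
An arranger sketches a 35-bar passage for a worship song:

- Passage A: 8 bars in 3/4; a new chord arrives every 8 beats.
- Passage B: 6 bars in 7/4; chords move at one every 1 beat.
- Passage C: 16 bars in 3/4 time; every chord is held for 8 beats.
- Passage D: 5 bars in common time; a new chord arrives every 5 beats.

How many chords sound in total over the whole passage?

A: 8 bars × 3 beats = 24 beats; 8 beats/chord → 3 chords.
B: 6 bars × 7 beats = 42 beats; 1 beat/chord → 42 chords.
C: 16 bars × 3 beats = 48 beats; 8 beats/chord → 6 chords.
D: 5 bars × 4 beats = 20 beats; 5 beats/chord → 4 chords.
Total: 3 + 42 + 6 + 4 = 55.

55 chords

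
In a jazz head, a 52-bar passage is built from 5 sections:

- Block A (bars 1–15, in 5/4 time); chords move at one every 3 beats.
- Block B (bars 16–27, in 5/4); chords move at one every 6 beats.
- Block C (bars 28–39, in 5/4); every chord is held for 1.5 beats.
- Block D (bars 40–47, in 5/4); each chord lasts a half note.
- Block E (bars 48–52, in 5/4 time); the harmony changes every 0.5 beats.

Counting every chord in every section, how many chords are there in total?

A: 15·5 = 75 beats, 75/3 = 25 chords.
B: 12·5 = 60 beats, 60/6 = 10 chords.
C: 12·5 = 60 beats, 60/1.5 = 40 chords.
D: 8·5 = 40 beats, 40/2 = 20 chords.
E: 5·5 = 25 beats, 25/0.5 = 50 chords.
Total: 25 + 10 + 40 + 20 + 50 = 145.

145 chords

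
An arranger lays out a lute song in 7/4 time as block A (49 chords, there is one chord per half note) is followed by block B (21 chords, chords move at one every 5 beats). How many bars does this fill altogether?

A: 49 × 2 = 98 beats = 14 bars.
B: 21 × 5 = 105 beats = 15 bars.
Total: 14 + 15 = 29 bars.

29 bars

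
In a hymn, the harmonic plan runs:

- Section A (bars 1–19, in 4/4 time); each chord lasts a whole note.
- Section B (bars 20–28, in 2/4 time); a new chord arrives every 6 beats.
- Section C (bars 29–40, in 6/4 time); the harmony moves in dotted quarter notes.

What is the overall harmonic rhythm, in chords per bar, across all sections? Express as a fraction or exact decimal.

1.75 chords per bar

A: 19 bars of 4 beats is 76 beats; at 4 beats each that's 19 chords.
B: 9 bars of 2 beats is 18 beats; at 6 beats each that's 3 chords.
C: 12 bars of 6 beats is 72 beats; at 1.5 beats each that's 48 chords.
Overall: 70 chords over 40 bars → 70/40 = 1.75 chords per bar.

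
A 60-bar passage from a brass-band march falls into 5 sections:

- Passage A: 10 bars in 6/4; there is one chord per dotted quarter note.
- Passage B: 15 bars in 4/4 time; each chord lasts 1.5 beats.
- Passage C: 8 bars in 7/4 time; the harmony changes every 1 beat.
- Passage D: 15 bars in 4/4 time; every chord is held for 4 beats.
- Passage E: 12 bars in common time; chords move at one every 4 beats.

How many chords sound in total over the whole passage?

A has 60 beats and chords last 1.5 each, so 40 chords.
B has 60 beats and chords last 1.5 each, so 40 chords.
C has 56 beats and chords last 1 each, so 56 chords.
D has 60 beats and chords last 4 each, so 15 chords.
E has 48 beats and chords last 4 each, so 12 chords.
Total: 40 + 40 + 56 + 15 + 12 = 163.

163 chords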